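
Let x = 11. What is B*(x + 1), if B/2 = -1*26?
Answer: -624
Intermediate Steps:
B = -52 (B = 2*(-1*26) = 2*(-26) = -52)
B*(x + 1) = -52*(11 + 1) = -52*12 = -624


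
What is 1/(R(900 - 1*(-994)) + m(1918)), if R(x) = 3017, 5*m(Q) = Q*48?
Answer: 5/107149 ≈ 4.6664e-5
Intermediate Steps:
m(Q) = 48*Q/5 (m(Q) = (Q*48)/5 = (48*Q)/5 = 48*Q/5)
1/(R(900 - 1*(-994)) + m(1918)) = 1/(3017 + (48/5)*1918) = 1/(3017 + 92064/5) = 1/(107149/5) = 5/107149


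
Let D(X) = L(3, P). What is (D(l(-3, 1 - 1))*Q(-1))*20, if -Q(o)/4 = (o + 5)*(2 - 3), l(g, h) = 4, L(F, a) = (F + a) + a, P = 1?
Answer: 1600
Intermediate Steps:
L(F, a) = F + 2*a
D(X) = 5 (D(X) = 3 + 2*1 = 3 + 2 = 5)
Q(o) = 20 + 4*o (Q(o) = -4*(o + 5)*(2 - 3) = -4*(5 + o)*(-1) = -4*(-5 - o) = 20 + 4*o)
(D(l(-3, 1 - 1))*Q(-1))*20 = (5*(20 + 4*(-1)))*20 = (5*(20 - 4))*20 = (5*16)*20 = 80*20 = 1600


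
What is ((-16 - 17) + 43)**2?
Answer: 100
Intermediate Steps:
((-16 - 17) + 43)**2 = (-33 + 43)**2 = 10**2 = 100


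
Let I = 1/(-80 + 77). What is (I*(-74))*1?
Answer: 74/3 ≈ 24.667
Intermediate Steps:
I = -⅓ (I = 1/(-3) = -⅓ ≈ -0.33333)
(I*(-74))*1 = -⅓*(-74)*1 = (74/3)*1 = 74/3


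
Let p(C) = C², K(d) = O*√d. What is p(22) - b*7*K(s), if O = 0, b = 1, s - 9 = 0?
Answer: 484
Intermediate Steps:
s = 9 (s = 9 + 0 = 9)
K(d) = 0 (K(d) = 0*√d = 0)
p(22) - b*7*K(s) = 22² - 1*7*0 = 484 - 7*0 = 484 - 1*0 = 484 + 0 = 484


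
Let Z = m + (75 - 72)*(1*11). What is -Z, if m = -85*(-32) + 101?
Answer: -2854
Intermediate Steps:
m = 2821 (m = 2720 + 101 = 2821)
Z = 2854 (Z = 2821 + (75 - 72)*(1*11) = 2821 + 3*11 = 2821 + 33 = 2854)
-Z = -1*2854 = -2854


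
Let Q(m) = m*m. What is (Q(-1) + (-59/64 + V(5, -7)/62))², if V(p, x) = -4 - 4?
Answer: 10201/3936256 ≈ 0.0025916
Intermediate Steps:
Q(m) = m²
V(p, x) = -8
(Q(-1) + (-59/64 + V(5, -7)/62))² = ((-1)² + (-59/64 - 8/62))² = (1 + (-59*1/64 - 8*1/62))² = (1 + (-59/64 - 4/31))² = (1 - 2085/1984)² = (-101/1984)² = 10201/3936256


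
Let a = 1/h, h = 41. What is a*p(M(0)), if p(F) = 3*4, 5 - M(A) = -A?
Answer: 12/41 ≈ 0.29268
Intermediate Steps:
M(A) = 5 + A (M(A) = 5 - (-1)*A = 5 + A)
p(F) = 12
a = 1/41 ≈ 0.024390
a*p(M(0)) = (1/41)*12 = 12/41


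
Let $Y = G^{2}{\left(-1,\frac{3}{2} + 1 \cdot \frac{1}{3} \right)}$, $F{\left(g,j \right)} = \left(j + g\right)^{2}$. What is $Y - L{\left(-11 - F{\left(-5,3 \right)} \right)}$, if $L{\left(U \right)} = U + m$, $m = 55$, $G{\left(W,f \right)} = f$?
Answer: $- \frac{1319}{36} \approx -36.639$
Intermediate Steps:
$F{\left(g,j \right)} = \left(g + j\right)^{2}$
$L{\left(U \right)} = 55 + U$ ($L{\left(U \right)} = U + 55 = 55 + U$)
$Y = \frac{121}{36}$ ($Y = \left(\frac{3}{2} + 1 \cdot \frac{1}{3}\right)^{2} = \left(3 \cdot \frac{1}{2} + 1 \cdot \frac{1}{3}\right)^{2} = \left(\frac{3}{2} + \frac{1}{3}\right)^{2} = \left(\frac{11}{6}\right)^{2} = \frac{121}{36} \approx 3.3611$)
$Y - L{\left(-11 - F{\left(-5,3 \right)} \right)} = \frac{121}{36} - \left(55 - \left(11 + \left(-5 + 3\right)^{2}\right)\right) = \frac{121}{36} - \left(55 - 15\right) = \frac{121}{36} - 40 = - \frac{1319}{36}$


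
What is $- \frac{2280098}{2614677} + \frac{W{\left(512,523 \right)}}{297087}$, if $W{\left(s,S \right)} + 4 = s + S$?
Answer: $- \frac{74965749171}{86309616211} \approx -0.86857$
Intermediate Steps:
$W{\left(s,S \right)} = -4 + S + s$ ($W{\left(s,S \right)} = -4 + \left(s + S\right) = -4 + \left(S + s\right) = -4 + S + s$)
$- \frac{2280098}{2614677} + \frac{W{\left(512,523 \right)}}{297087} = - \frac{2280098}{2614677} + \frac{-4 + 523 + 512}{297087} = \left(-2280098\right) \frac{1}{2614677} + 1031 \cdot \frac{1}{297087} = - \frac{2280098}{2614677} + \frac{1031}{297087} = - \frac{74965749171}{86309616211}$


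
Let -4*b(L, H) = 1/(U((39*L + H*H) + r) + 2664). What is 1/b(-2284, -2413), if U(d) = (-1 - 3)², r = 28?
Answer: -10720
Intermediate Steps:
U(d) = 16 (U(d) = (-4)² = 16)
b(L, H) = -1/10720 (b(L, H) = -1/(4*(16 + 2664)) = -¼/2680 = -¼*1/2680 = -1/10720)
1/b(-2284, -2413) = 1/(-1/10720) = -10720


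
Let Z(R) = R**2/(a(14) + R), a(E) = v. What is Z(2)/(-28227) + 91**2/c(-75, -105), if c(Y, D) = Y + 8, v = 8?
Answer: -1168739069/9456045 ≈ -123.60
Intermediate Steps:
c(Y, D) = 8 + Y
a(E) = 8
Z(R) = R**2/(8 + R)
Z(2)/(-28227) + 91**2/c(-75, -105) = (2**2/(8 + 2))/(-28227) + 91**2/(8 - 75) = (4/10)*(-1/28227) + 8281/(-67) = (4*(1/10))*(-1/28227) + 8281*(-1/67) = (2/5)*(-1/28227) - 8281/67 = -2/141135 - 8281/67 = -1168739069/9456045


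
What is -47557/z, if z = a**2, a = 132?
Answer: -47557/17424 ≈ -2.7294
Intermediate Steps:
z = 17424 (z = 132**2 = 17424)
-47557/z = -47557/17424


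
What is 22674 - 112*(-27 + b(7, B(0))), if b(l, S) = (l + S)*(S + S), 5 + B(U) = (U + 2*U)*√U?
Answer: 27938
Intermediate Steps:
B(U) = -5 + 3*U^(3/2) (B(U) = -5 + (U + 2*U)*√U = -5 + (3*U)*√U = -5 + 3*U^(3/2))
b(l, S) = 2*S*(S + l) (b(l, S) = (S + l)*(2*S) = 2*S*(S + l))
22674 - 112*(-27 + b(7, B(0))) = 22674 - 112*(-27 + 2*(-5 + 3*0^(3/2))*((-5 + 3*0^(3/2)) + 7)) = 22674 - 112*(-27 + 2*(-5 + 3*0)*((-5 + 3*0) + 7)) = 22674 - 112*(-27 + 2*(-5 + 0)*((-5 + 0) + 7)) = 22674 - 112*(-27 + 2*(-5)*(-5 + 7)) = 22674 - 112*(-27 + 2*(-5)*2) = 22674 - 112*(-27 - 20) = 22674 - 112*(-47) = 22674 + 5264 = 27938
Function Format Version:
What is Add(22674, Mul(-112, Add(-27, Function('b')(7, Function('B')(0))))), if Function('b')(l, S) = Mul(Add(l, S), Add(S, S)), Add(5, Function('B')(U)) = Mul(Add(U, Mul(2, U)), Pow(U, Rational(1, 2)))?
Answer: 27938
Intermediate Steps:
Function('B')(U) = Add(-5, Mul(3, Pow(U, Rational(3, 2)))) (Function('B')(U) = Add(-5, Mul(Add(U, Mul(2, U)), Pow(U, Rational(1, 2)))) = Add(-5, Mul(Mul(3, U), Pow(U, Rational(1, 2)))) = Add(-5, Mul(3, Pow(U, Rational(3, 2)))))
Function('b')(l, S) = Mul(2, S, Add(S, l)) (Function('b')(l, S) = Mul(Add(S, l), Mul(2, S)) = Mul(2, S, Add(S, l)))
Add(22674, Mul(-112, Add(-27, Function('b')(7, Function('B')(0))))) = Add(22674, Mul(-112, Add(-27, Mul(2, Add(-5, Mul(3, Pow(0, Rational(3, 2)))), Add(Add(-5, Mul(3, Pow(0, Rational(3, 2)))), 7))))) = Add(22674, Mul(-112, Add(-27, Mul(2, Add(-5, Mul(3, 0)), Add(Add(-5, Mul(3, 0)), 7))))) = Add(22674, Mul(-112, Add(-27, Mul(2, Add(-5, 0), Add(Add(-5, 0), 7))))) = Add(22674, Mul(-112, Add(-27, Mul(2, -5, Add(-5, 7))))) = Add(22674, Mul(-112, Add(-27, Mul(2, -5, 2)))) = Add(22674, Mul(-112, Add(-27, -20))) = Add(22674, Mul(-112, -47)) = Add(22674, 5264) = 27938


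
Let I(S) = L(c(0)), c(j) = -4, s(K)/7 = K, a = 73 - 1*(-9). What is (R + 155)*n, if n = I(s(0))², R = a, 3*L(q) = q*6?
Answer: 15168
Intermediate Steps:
a = 82 (a = 73 + 9 = 82)
s(K) = 7*K
L(q) = 2*q (L(q) = (q*6)/3 = (6*q)/3 = 2*q)
I(S) = -8 (I(S) = 2*(-4) = -8)
R = 82
n = 64 (n = (-8)² = 64)
(R + 155)*n = (82 + 155)*64 = 237*64 = 15168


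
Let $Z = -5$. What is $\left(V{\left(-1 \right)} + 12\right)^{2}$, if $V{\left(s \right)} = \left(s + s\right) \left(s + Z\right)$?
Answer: $576$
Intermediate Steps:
$V{\left(s \right)} = 2 s \left(-5 + s\right)$ ($V{\left(s \right)} = \left(s + s\right) \left(s - 5\right) = 2 s \left(-5 + s\right)$)
$\left(V{\left(-1 \right)} + 12\right)^{2} = \left(2 \left(-1\right) \left(-5 - 1\right) + 12\right)^{2} = \left(2 \left(-1\right) \left(-6\right) + 12\right)^{2} = \left(12 + 12\right)^{2} = 24^{2} = 576$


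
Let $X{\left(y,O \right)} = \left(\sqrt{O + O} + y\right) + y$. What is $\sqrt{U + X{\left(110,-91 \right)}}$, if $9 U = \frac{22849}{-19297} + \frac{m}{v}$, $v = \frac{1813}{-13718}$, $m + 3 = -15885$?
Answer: $\frac{\sqrt{3052332608393030099 + 224813108825361 i \sqrt{182}}}{14993769} \approx 116.52 + 0.05789 i$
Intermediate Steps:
$m = -15888$ ($m = -3 - 15885 = -15888$)
$v = - \frac{1813}{13718}$ ($v = 1813 \left(- \frac{1}{13718}\right) = - \frac{1813}{13718} \approx -0.13216$)
$X{\left(y,O \right)} = 2 y + \sqrt{2} \sqrt{O}$ ($X{\left(y,O \right)} = \left(\sqrt{2 O} + y\right) + y = \left(\sqrt{2} \sqrt{O} + y\right) + y = \left(y + \sqrt{2} \sqrt{O}\right) + y = 2 y + \sqrt{2} \sqrt{O}$)
$U = \frac{4205770291211}{314869149}$ ($U = \frac{\frac{22849}{-19297} - \frac{15888}{- \frac{1813}{13718}}}{9} = \frac{22849 \left(- \frac{1}{19297}\right) - - \frac{217951584}{1813}}{9} = \frac{- \frac{22849}{19297} + \frac{217951584}{1813}}{9} = \frac{1}{9} \cdot \frac{4205770291211}{34985461} = \frac{4205770291211}{314869149} \approx 13357.0$)
$\sqrt{U + X{\left(110,-91 \right)}} = \sqrt{\frac{4205770291211}{314869149} + \left(2 \cdot 110 + \sqrt{2} \sqrt{-91}\right)} = \sqrt{\frac{4205770291211}{314869149} + \left(220 + \sqrt{2} i \sqrt{91}\right)} = \sqrt{\frac{4205770291211}{314869149} + \left(220 + i \sqrt{182}\right)} = \sqrt{\frac{4275041503991}{314869149} + i \sqrt{182}}$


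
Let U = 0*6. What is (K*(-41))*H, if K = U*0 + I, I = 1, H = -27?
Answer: 1107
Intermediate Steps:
U = 0
K = 1 (K = 0*0 + 1 = 0 + 1 = 1)
(K*(-41))*H = (1*(-41))*(-27) = -41*(-27) = 1107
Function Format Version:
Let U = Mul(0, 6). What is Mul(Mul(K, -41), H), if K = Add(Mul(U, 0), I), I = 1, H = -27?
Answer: 1107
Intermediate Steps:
U = 0
K = 1 (K = Add(Mul(0, 0), 1) = Add(0, 1) = 1)
Mul(Mul(K, -41), H) = Mul(Mul(1, -41), -27) = Mul(-41, -27) = 1107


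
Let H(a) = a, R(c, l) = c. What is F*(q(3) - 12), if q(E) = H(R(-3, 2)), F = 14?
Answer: -210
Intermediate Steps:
q(E) = -3
F*(q(3) - 12) = 14*(-3 - 12) = 14*(-15) = -210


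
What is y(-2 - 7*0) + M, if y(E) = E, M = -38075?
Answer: -38077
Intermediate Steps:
y(-2 - 7*0) + M = (-2 - 7*0) - 38075 = (-2 + 0) - 38075 = -2 - 38075 = -38077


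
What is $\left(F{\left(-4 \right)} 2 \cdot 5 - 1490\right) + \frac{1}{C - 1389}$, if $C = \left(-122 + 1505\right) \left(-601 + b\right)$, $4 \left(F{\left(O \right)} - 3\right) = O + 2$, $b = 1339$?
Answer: $- \frac{1493223224}{1019265} \approx -1465.0$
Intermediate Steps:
$F{\left(O \right)} = \frac{7}{2} + \frac{O}{4}$ ($F{\left(O \right)} = 3 + \frac{O + 2}{4} = 3 + \frac{2 + O}{4} = 3 + \left(\frac{1}{2} + \frac{O}{4}\right) = \frac{7}{2} + \frac{O}{4}$)
$C = 1020654$ ($C = \left(-122 + 1505\right) \left(-601 + 1339\right) = 1383 \cdot 738 = 1020654$)
$\left(F{\left(-4 \right)} 2 \cdot 5 - 1490\right) + \frac{1}{C - 1389} = \left(\left(\frac{7}{2} + \frac{1}{4} \left(-4\right)\right) 2 \cdot 5 - 1490\right) + \frac{1}{1020654 - 1389} = \left(\left(\frac{7}{2} - 1\right) 2 \cdot 5 - 1490\right) + \frac{1}{1019265} = \left(\frac{5}{2} \cdot 2 \cdot 5 - 1490\right) + \frac{1}{1019265} = \left(5 \cdot 5 - 1490\right) + \frac{1}{1019265} = \left(25 - 1490\right) + \frac{1}{1019265} = -1465 + \frac{1}{1019265} = - \frac{1493223224}{1019265}$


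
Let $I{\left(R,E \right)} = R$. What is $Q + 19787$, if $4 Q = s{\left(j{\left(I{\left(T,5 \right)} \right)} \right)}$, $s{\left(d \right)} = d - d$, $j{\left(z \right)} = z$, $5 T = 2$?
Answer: $19787$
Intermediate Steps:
$T = \frac{2}{5}$ ($T = \frac{1}{5} \cdot 2 = \frac{2}{5} \approx 0.4$)
$s{\left(d \right)} = 0$
$Q = 0$ ($Q = \frac{1}{4} \cdot 0 = 0$)
$Q + 19787 = 0 + 19787 = 19787$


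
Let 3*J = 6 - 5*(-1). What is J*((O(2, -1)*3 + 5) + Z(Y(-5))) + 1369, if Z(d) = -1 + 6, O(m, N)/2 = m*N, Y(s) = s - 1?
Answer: 4085/3 ≈ 1361.7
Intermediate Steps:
Y(s) = -1 + s
O(m, N) = 2*N*m (O(m, N) = 2*(m*N) = 2*(N*m) = 2*N*m)
Z(d) = 5
J = 11/3 (J = (6 - 5*(-1))/3 = (6 + 5)/3 = (⅓)*11 = 11/3 ≈ 3.6667)
J*((O(2, -1)*3 + 5) + Z(Y(-5))) + 1369 = 11*(((2*(-1)*2)*3 + 5) + 5)/3 + 1369 = 11*((-4*3 + 5) + 5)/3 + 1369 = 11*((-12 + 5) + 5)/3 + 1369 = 11*(-7 + 5)/3 + 1369 = (11/3)*(-2) + 1369 = -22/3 + 1369 = 4085/3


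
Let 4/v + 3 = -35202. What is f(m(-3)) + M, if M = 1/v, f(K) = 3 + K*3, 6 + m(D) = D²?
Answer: -35157/4 ≈ -8789.3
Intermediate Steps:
v = -4/35205 (v = 4/(-3 - 35202) = 4/(-35205) = 4*(-1/35205) = -4/35205 ≈ -0.00011362)
m(D) = -6 + D²
f(K) = 3 + 3*K
M = -35205/4 (M = 1/(-4/35205) = -35205/4 ≈ -8801.3)
f(m(-3)) + M = (3 + 3*(-6 + (-3)²)) - 35205/4 = (3 + 3*(-6 + 9)) - 35205/4 = (3 + 3*3) - 35205/4 = (3 + 9) - 35205/4 = 12 - 35205/4 = -35157/4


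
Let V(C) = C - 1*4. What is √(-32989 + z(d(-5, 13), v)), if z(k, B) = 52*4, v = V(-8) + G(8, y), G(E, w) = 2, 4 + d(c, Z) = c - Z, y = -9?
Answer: 7*I*√669 ≈ 181.06*I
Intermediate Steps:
d(c, Z) = -4 + c - Z (d(c, Z) = -4 + (c - Z) = -4 + c - Z)
V(C) = -4 + C (V(C) = C - 4 = -4 + C)
v = -10 (v = (-4 - 8) + 2 = -12 + 2 = -10)
z(k, B) = 208
√(-32989 + z(d(-5, 13), v)) = √(-32989 + 208) = √(-32781) = 7*I*√669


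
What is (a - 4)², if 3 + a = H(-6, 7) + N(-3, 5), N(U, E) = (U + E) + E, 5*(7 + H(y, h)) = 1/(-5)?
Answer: 30976/625 ≈ 49.562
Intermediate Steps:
H(y, h) = -176/25 (H(y, h) = -7 + (⅕)/(-5) = -7 + (⅕)*(-⅕) = -7 - 1/25 = -176/25)
N(U, E) = U + 2*E (N(U, E) = (E + U) + E = U + 2*E)
a = -76/25 (a = -3 + (-176/25 + (-3 + 2*5)) = -3 + (-176/25 + (-3 + 10)) = -3 + (-176/25 + 7) = -3 - 1/25 = -76/25 ≈ -3.0400)
(a - 4)² = (-76/25 - 4)² = (-176/25)² = 30976/625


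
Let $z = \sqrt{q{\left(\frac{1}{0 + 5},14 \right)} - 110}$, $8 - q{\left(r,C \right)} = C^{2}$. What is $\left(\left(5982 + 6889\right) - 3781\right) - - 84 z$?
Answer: $9090 + 84 i \sqrt{298} \approx 9090.0 + 1450.1 i$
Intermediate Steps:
$q{\left(r,C \right)} = 8 - C^{2}$
$z = i \sqrt{298}$ ($z = \sqrt{\left(8 - 14^{2}\right) - 110} = \sqrt{\left(8 - 196\right) - 110} = \sqrt{-188 - 110} = \sqrt{-298} = i \sqrt{298} \approx 17.263 i$)
$\left(\left(5982 + 6889\right) - 3781\right) - - 84 z = \left(\left(5982 + 6889\right) - 3781\right) - - 84 i \sqrt{298} = \left(12871 - 3781\right) - - 84 i \sqrt{298} = 9090 + 84 i \sqrt{298}$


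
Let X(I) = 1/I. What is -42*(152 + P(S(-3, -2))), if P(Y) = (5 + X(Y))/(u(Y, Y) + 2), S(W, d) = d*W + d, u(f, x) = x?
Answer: -25683/4 ≈ -6420.8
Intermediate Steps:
S(W, d) = d + W*d (S(W, d) = W*d + d = d + W*d)
P(Y) = (5 + 1/Y)/(2 + Y) (P(Y) = (5 + 1/Y)/(Y + 2) = (5 + 1/Y)/(2 + Y))
-42*(152 + P(S(-3, -2))) = -42*(152 + (1 + 5*(-2*(1 - 3)))/(((-2*(1 - 3)))*(2 - 2*(1 - 3)))) = -42*(152 + (1 + 5*(-2*(-2)))/(((-2*(-2)))*(2 - 2*(-2)))) = -42*(152 + (1 + 5*4)/(4*(2 + 4))) = -42*(152 + (¼)*(1 + 20)/6) = -42*(152 + (¼)*(⅙)*21) = -42*(152 + 7/8) = -42*1223/8 = -25683/4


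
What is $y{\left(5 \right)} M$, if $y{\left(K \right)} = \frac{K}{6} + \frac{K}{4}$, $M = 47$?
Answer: $\frac{1175}{12} \approx 97.917$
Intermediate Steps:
$y{\left(K \right)} = \frac{5 K}{12}$ ($y{\left(K \right)} = K \frac{1}{6} + K \frac{1}{4} = \frac{K}{6} + \frac{K}{4} = \frac{5 K}{12}$)
$y{\left(5 \right)} M = \frac{5}{12} \cdot 5 \cdot 47 = \frac{25}{12} \cdot 47 = \frac{1175}{12}$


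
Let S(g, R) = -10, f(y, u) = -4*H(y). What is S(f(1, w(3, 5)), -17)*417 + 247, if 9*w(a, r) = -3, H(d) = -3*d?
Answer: -3923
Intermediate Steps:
w(a, r) = -1/3 (w(a, r) = (1/9)*(-3) = -1/3)
f(y, u) = 12*y (f(y, u) = -(-12)*y = 12*y)
S(f(1, w(3, 5)), -17)*417 + 247 = -10*417 + 247 = -4170 + 247 = -3923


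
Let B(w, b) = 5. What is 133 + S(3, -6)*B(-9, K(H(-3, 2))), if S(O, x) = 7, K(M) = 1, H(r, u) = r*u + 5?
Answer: 168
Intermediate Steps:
H(r, u) = 5 + r*u
133 + S(3, -6)*B(-9, K(H(-3, 2))) = 133 + 7*5 = 133 + 35 = 168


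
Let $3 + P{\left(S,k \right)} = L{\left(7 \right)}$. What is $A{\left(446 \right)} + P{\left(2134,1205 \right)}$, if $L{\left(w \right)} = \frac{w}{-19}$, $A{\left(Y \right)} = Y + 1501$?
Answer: $\frac{36929}{19} \approx 1943.6$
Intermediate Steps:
$A{\left(Y \right)} = 1501 + Y$
$L{\left(w \right)} = - \frac{w}{19}$ ($L{\left(w \right)} = w \left(- \frac{1}{19}\right) = - \frac{w}{19}$)
$P{\left(S,k \right)} = - \frac{64}{19}$ ($P{\left(S,k \right)} = -3 - \frac{7}{19} = - \frac{64}{19}$)
$A{\left(446 \right)} + P{\left(2134,1205 \right)} = \left(1501 + 446\right) - \frac{64}{19} = 1947 - \frac{64}{19} = \frac{36929}{19}$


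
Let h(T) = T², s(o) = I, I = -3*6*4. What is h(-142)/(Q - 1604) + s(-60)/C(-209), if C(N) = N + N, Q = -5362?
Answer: -1981750/727947 ≈ -2.7224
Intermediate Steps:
I = -72 (I = -18*4 = -72)
s(o) = -72
C(N) = 2*N
h(-142)/(Q - 1604) + s(-60)/C(-209) = (-142)²/(-5362 - 1604) - 72/(2*(-209)) = 20164/(-6966) - 72/(-418) = 20164*(-1/6966) - 72*(-1/418) = -10082/3483 + 36/209 = -1981750/727947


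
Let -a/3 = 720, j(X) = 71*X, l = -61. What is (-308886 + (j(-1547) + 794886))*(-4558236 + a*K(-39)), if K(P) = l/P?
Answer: -22306837549044/13 ≈ -1.7159e+12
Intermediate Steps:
a = -2160 (a = -3*720 = -2160)
K(P) = -61/P
(-308886 + (j(-1547) + 794886))*(-4558236 + a*K(-39)) = (-308886 + (71*(-1547) + 794886))*(-4558236 - (-131760)/(-39)) = (-308886 + (-109837 + 794886))*(-4558236 - (-131760)*(-1)/39) = (-308886 + 685049)*(-4558236 - 2160*61/39) = 376163*(-4558236 - 43920/13) = 376163*(-59300988/13) = -22306837549044/13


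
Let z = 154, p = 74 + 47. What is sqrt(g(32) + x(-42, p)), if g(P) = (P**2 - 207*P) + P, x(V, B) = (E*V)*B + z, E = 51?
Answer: 2*I*sqrt(66149) ≈ 514.39*I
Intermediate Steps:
p = 121
x(V, B) = 154 + 51*B*V (x(V, B) = (51*V)*B + 154 = 51*B*V + 154 = 154 + 51*B*V)
g(P) = P**2 - 206*P
sqrt(g(32) + x(-42, p)) = sqrt(32*(-206 + 32) + (154 + 51*121*(-42))) = sqrt(32*(-174) + (154 - 259182)) = sqrt(-5568 - 259028) = sqrt(-264596) = 2*I*sqrt(66149)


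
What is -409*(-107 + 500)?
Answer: -160737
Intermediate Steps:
-409*(-107 + 500) = -409*393 = -160737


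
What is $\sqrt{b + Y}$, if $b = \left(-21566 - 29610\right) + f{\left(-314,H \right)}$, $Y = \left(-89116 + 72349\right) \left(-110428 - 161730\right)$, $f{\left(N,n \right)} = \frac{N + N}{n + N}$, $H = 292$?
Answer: $\frac{2 \sqrt{138037466666}}{11} \approx 67552.0$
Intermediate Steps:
$f{\left(N,n \right)} = \frac{2 N}{N + n}$
$Y = 4563273186$ ($Y = \left(-16767\right) \left(-272158\right) = 4563273186$)
$b = - \frac{562622}{11}$ ($b = \left(-21566 - 29610\right) + 2 \left(-314\right) \frac{1}{-314 + 292} = -51176 + 2 \left(-314\right) \frac{1}{-22} = -51176 + 2 \left(-314\right) \left(- \frac{1}{22}\right) = -51176 + \frac{314}{11} = - \frac{562622}{11} \approx -51147.0$)
$\sqrt{b + Y} = \sqrt{- \frac{562622}{11} + 4563273186} = \sqrt{\frac{50195442424}{11}} = \frac{2 \sqrt{138037466666}}{11}$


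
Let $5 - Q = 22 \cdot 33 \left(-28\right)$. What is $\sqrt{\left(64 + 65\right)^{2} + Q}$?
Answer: $\sqrt{36974} \approx 192.29$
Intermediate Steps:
$Q = 20333$ ($Q = 5 - 22 \cdot 33 \left(-28\right) = 5 - 726 \left(-28\right) = 5 - -20328 = 5 + 20328 = 20333$)
$\sqrt{\left(64 + 65\right)^{2} + Q} = \sqrt{\left(64 + 65\right)^{2} + 20333} = \sqrt{129^{2} + 20333} = \sqrt{16641 + 20333} = \sqrt{36974}$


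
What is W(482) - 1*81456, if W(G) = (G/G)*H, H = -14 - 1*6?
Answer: -81476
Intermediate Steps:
H = -20 (H = -14 - 6 = -20)
W(G) = -20 (W(G) = (G/G)*(-20) = 1*(-20) = -20)
W(482) - 1*81456 = -20 - 1*81456 = -20 - 81456 = -81476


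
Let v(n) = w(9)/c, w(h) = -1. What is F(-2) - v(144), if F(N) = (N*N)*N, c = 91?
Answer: -727/91 ≈ -7.9890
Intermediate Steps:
F(N) = N³ (F(N) = N²*N = N³)
v(n) = -1/91
F(-2) - v(144) = (-2)³ - 1*(-1/91) = -8 + 1/91 = -727/91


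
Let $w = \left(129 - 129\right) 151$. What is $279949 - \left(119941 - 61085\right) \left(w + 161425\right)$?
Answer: $-9500549851$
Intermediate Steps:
$w = 0$ ($w = 0 \cdot 151 = 0$)
$279949 - \left(119941 - 61085\right) \left(w + 161425\right) = 279949 - \left(119941 - 61085\right) \left(0 + 161425\right) = 279949 - 58856 \cdot 161425 = 279949 - 9500829800 = -9500549851$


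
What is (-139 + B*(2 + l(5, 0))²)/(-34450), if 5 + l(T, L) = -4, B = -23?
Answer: 633/17225 ≈ 0.036749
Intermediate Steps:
l(T, L) = -9 (l(T, L) = -5 - 4 = -9)
(-139 + B*(2 + l(5, 0))²)/(-34450) = (-139 - 23*(2 - 9)²)/(-34450) = (-139 - 23*(-7)²)*(-1/34450) = (-139 - 23*49)*(-1/34450) = (-139 - 1127)*(-1/34450) = -1266*(-1/34450) = 633/17225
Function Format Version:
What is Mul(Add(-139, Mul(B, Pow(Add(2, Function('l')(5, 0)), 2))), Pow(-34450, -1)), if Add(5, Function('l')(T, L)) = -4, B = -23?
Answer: Rational(633, 17225) ≈ 0.036749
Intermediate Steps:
Function('l')(T, L) = -9 (Function('l')(T, L) = Add(-5, -4) = -9)
Mul(Add(-139, Mul(B, Pow(Add(2, Function('l')(5, 0)), 2))), Pow(-34450, -1)) = Mul(Add(-139, Mul(-23, Pow(Add(2, -9), 2))), Pow(-34450, -1)) = Mul(Add(-139, Mul(-23, Pow(-7, 2))), Rational(-1, 34450)) = Mul(Add(-139, Mul(-23, 49)), Rational(-1, 34450)) = Mul(Add(-139, -1127), Rational(-1, 34450)) = Mul(-1266, Rational(-1, 34450)) = Rational(633, 17225)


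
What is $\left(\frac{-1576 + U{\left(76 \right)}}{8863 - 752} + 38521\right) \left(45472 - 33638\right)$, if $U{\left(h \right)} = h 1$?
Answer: $\frac{3697442545054}{8111} \approx 4.5586 \cdot 10^{8}$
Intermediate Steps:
$U{\left(h \right)} = h$
$\left(\frac{-1576 + U{\left(76 \right)}}{8863 - 752} + 38521\right) \left(45472 - 33638\right) = \left(\frac{-1576 + 76}{8863 - 752} + 38521\right) \left(45472 - 33638\right) = \left(- \frac{1500}{8111} + 38521\right) 11834 = \frac{312442331}{8111} \cdot 11834 = \frac{3697442545054}{8111}$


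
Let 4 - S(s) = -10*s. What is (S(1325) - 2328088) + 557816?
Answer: -1757018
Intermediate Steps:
S(s) = 4 + 10*s (S(s) = 4 - (-10)*s = 4 + 10*s)
(S(1325) - 2328088) + 557816 = ((4 + 10*1325) - 2328088) + 557816 = ((4 + 13250) - 2328088) + 557816 = (13254 - 2328088) + 557816 = -2314834 + 557816 = -1757018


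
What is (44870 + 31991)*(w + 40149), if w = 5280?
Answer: 3491718369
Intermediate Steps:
(44870 + 31991)*(w + 40149) = (44870 + 31991)*(5280 + 40149) = 76861*45429 = 3491718369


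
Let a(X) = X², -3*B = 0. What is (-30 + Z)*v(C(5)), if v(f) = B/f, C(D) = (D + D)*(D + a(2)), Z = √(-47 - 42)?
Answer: 0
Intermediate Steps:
B = 0 (B = -⅓*0 = 0)
Z = I*√89 (Z = √(-89) = I*√89 ≈ 9.434*I)
C(D) = 2*D*(4 + D) (C(D) = (D + D)*(D + 2²) = (2*D)*(D + 4) = (2*D)*(4 + D) = 2*D*(4 + D))
v(f) = 0 (v(f) = 0/f = 0)
(-30 + Z)*v(C(5)) = (-30 + I*√89)*0 = 0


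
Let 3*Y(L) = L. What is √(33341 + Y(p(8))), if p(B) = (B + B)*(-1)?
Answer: √300021/3 ≈ 182.58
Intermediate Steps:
p(B) = -2*B (p(B) = (2*B)*(-1) = -2*B)
Y(L) = L/3
√(33341 + Y(p(8))) = √(33341 + (-2*8)/3) = √(33341 + (⅓)*(-16)) = √(33341 - 16/3) = √(100007/3) = √300021/3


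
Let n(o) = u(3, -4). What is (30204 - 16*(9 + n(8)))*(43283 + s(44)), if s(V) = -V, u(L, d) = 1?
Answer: 1299072516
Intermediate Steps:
n(o) = 1
(30204 - 16*(9 + n(8)))*(43283 + s(44)) = (30204 - 16*(9 + 1))*(43283 - 1*44) = (30204 - 16*10)*(43283 - 44) = (30204 - 160)*43239 = 30044*43239 = 1299072516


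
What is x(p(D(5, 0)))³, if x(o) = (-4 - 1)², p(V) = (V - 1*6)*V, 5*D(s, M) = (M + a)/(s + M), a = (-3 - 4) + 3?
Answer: 15625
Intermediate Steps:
a = -4 (a = -7 + 3 = -4)
D(s, M) = (-4 + M)/(5*(M + s)) (D(s, M) = ((M - 4)/(s + M))/5 = ((-4 + M)/(M + s))/5 = (-4 + M)/(5*(M + s)))
p(V) = V*(-6 + V) (p(V) = (V - 6)*V = (-6 + V)*V = V*(-6 + V))
x(o) = 25 (x(o) = (-5)² = 25)
x(p(D(5, 0)))³ = 25³ = 15625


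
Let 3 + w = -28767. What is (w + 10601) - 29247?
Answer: -47416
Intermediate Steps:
w = -28770 (w = -3 - 28767 = -28770)
(w + 10601) - 29247 = (-28770 + 10601) - 29247 = -18169 - 29247 = -47416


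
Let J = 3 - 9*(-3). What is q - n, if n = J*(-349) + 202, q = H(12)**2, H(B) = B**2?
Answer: 31004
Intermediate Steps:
J = 30 (J = 3 + 27 = 30)
q = 20736 (q = (12**2)**2 = 144**2 = 20736)
n = -10268 (n = 30*(-349) + 202 = -10470 + 202 = -10268)
q - n = 20736 - 1*(-10268) = 20736 + 10268 = 31004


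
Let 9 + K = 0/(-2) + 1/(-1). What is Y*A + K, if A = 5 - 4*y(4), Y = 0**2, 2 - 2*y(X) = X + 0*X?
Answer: -10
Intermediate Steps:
y(X) = 1 - X/2 (y(X) = 1 - (X + 0*X)/2 = 1 - (X + 0)/2 = 1 - X/2)
K = -10 (K = -9 + (0/(-2) + 1/(-1)) = -9 + (0*(-1/2) + 1*(-1)) = -9 + (0 - 1) = -9 - 1 = -10)
Y = 0
A = 9 (A = 5 - 4*(1 - 1/2*4) = 5 - 4*(1 - 2) = 5 - 4*(-1) = 5 + 4 = 9)
Y*A + K = 0*9 - 10 = 0 - 10 = -10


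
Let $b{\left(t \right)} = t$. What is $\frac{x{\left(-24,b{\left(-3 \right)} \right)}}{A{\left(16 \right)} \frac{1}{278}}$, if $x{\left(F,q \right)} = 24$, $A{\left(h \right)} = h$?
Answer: $417$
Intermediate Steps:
$\frac{x{\left(-24,b{\left(-3 \right)} \right)}}{A{\left(16 \right)} \frac{1}{278}} = \frac{24}{16 \cdot \frac{1}{278}} = \frac{24}{\frac{8}{139}} = 24 \cdot \frac{139}{8} = 417$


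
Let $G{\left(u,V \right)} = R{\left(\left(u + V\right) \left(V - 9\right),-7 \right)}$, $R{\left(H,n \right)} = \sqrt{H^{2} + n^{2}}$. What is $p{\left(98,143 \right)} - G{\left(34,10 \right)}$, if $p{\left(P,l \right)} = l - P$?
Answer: $45 - \sqrt{1985} \approx 0.44666$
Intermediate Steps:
$G{\left(u,V \right)} = \sqrt{49 + \left(-9 + V\right)^{2} \left(V + u\right)^{2}}$ ($G{\left(u,V \right)} = \sqrt{\left(\left(u + V\right) \left(V - 9\right)\right)^{2} + \left(-7\right)^{2}} = \sqrt{\left(\left(V + u\right) \left(-9 + V\right)\right)^{2} + 49} = \sqrt{\left(\left(-9 + V\right) \left(V + u\right)\right)^{2} + 49} = \sqrt{\left(-9 + V\right)^{2} \left(V + u\right)^{2} + 49} = \sqrt{49 + \left(-9 + V\right)^{2} \left(V + u\right)^{2}}$)
$p{\left(98,143 \right)} - G{\left(34,10 \right)} = \left(143 - 98\right) - \sqrt{49 + \left(10^{2} - 90 - 306 + 10 \cdot 34\right)^{2}} = \left(143 - 98\right) - \sqrt{49 + \left(100 - 90 - 306 + 340\right)^{2}} = 45 - \sqrt{49 + 44^{2}} = 45 - \sqrt{49 + 1936} = 45 - \sqrt{1985}$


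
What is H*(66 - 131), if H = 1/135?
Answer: -13/27 ≈ -0.48148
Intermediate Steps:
H = 1/135 ≈ 0.0074074
H*(66 - 131) = (66 - 131)/135 = (1/135)*(-65) = -13/27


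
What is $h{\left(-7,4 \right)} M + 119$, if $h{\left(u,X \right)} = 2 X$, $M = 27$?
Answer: $335$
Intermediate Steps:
$h{\left(-7,4 \right)} M + 119 = 2 \cdot 4 \cdot 27 + 119 = 8 \cdot 27 + 119 = 216 + 119 = 335$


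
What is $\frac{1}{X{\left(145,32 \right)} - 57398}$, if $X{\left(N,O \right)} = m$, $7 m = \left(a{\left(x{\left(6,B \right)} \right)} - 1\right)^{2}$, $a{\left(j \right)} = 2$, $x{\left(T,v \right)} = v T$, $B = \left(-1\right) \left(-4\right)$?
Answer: $- \frac{7}{401785} \approx -1.7422 \cdot 10^{-5}$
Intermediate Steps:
$B = 4$
$x{\left(T,v \right)} = T v$
$m = \frac{1}{7}$ ($m = \frac{\left(2 - 1\right)^{2}}{7} = \frac{1^{2}}{7} = \frac{1}{7} \cdot 1 = \frac{1}{7} \approx 0.14286$)
$X{\left(N,O \right)} = \frac{1}{7}$
$\frac{1}{X{\left(145,32 \right)} - 57398} = \frac{1}{\frac{1}{7} - 57398} = \frac{1}{- \frac{401785}{7}} = - \frac{7}{401785}$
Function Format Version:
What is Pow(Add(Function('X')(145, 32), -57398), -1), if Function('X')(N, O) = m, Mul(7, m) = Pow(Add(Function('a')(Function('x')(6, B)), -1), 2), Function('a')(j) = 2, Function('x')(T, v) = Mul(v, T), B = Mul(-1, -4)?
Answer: Rational(-7, 401785) ≈ -1.7422e-5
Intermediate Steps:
B = 4
Function('x')(T, v) = Mul(T, v)
m = Rational(1, 7) (m = Mul(Rational(1, 7), Pow(Add(2, -1), 2)) = Mul(Rational(1, 7), Pow(1, 2)) = Mul(Rational(1, 7), 1) = Rational(1, 7) ≈ 0.14286)
Function('X')(N, O) = Rational(1, 7)
Pow(Add(Function('X')(145, 32), -57398), -1) = Pow(Add(Rational(1, 7), -57398), -1) = Pow(Rational(-401785, 7), -1) = Rational(-7, 401785)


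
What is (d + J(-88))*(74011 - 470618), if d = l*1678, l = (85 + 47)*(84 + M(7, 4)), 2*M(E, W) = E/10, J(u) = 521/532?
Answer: -19710289771859947/2660 ≈ -7.4099e+12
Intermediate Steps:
J(u) = 521/532 (J(u) = 521*(1/532) = 521/532)
M(E, W) = E/20 (M(E, W) = (E/10)/2 = E/20)
l = 55671/5 (l = (85 + 47)*(84 + (1/20)*7) = 132*(84 + 7/20) = 132*(1687/20) = 55671/5 ≈ 11134.)
d = 93415938/5 (d = (55671/5)*1678 = 93415938/5 ≈ 1.8683e+7)
(d + J(-88))*(74011 - 470618) = (93415938/5 + 521/532)*(74011 - 470618) = (49697281621/2660)*(-396607) = -19710289771859947/2660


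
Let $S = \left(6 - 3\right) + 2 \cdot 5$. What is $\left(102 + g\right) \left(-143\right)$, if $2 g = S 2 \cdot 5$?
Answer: $-23881$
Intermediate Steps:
$S = 13$ ($S = 3 + 10 = 13$)
$g = 65$ ($g = \frac{13 \cdot 2 \cdot 5}{2} = \frac{26 \cdot 5}{2} = \frac{1}{2} \cdot 130 = 65$)
$\left(102 + g\right) \left(-143\right) = \left(102 + 65\right) \left(-143\right) = 167 \left(-143\right) = -23881$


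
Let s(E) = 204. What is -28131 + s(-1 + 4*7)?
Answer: -27927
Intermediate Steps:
-28131 + s(-1 + 4*7) = -28131 + 204 = -27927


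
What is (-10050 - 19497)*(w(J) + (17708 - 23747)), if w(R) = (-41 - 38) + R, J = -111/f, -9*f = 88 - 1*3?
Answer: 15335808957/85 ≈ 1.8042e+8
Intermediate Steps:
f = -85/9 (f = -(88 - 1*3)/9 = -(88 - 3)/9 = -⅑*85 = -85/9 ≈ -9.4444)
J = 999/85 (J = -111/(-85/9) = -111*(-9/85) = 999/85 ≈ 11.753)
w(R) = -79 + R
(-10050 - 19497)*(w(J) + (17708 - 23747)) = (-10050 - 19497)*((-79 + 999/85) + (17708 - 23747)) = -29547*(-5716/85 - 6039) = -29547*(-519031/85) = 15335808957/85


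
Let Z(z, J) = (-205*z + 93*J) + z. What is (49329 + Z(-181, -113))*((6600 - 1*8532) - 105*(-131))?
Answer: 895521312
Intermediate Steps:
Z(z, J) = -204*z + 93*J
(49329 + Z(-181, -113))*((6600 - 1*8532) - 105*(-131)) = (49329 + (-204*(-181) + 93*(-113)))*((6600 - 1*8532) - 105*(-131)) = (49329 + (36924 - 10509))*((6600 - 8532) + 13755) = (49329 + 26415)*(-1932 + 13755) = 75744*11823 = 895521312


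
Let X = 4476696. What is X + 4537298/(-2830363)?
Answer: 12670670183350/2830363 ≈ 4.4767e+6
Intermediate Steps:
X + 4537298/(-2830363) = 4476696 + 4537298/(-2830363) = 4476696 + 4537298*(-1/2830363) = 4476696 - 4537298/2830363 = 12670670183350/2830363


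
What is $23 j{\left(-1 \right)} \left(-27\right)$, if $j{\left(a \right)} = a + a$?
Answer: $1242$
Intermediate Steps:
$j{\left(a \right)} = 2 a$
$23 j{\left(-1 \right)} \left(-27\right) = 23 \cdot 2 \left(-1\right) \left(-27\right) = 23 \left(-2\right) \left(-27\right) = \left(-46\right) \left(-27\right) = 1242$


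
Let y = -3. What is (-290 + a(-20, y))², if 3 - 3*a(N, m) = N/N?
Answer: 753424/9 ≈ 83714.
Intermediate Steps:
a(N, m) = ⅔ (a(N, m) = 1 - N/(3*N) = 1 - ⅓*1 = 1 - ⅓ = ⅔)
(-290 + a(-20, y))² = (-290 + ⅔)² = (-868/3)² = 753424/9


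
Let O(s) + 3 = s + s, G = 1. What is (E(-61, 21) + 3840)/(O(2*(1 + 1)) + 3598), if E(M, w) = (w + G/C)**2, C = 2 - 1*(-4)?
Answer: 154369/129708 ≈ 1.1901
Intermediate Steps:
C = 6 (C = 2 + 4 = 6)
O(s) = -3 + 2*s (O(s) = -3 + (s + s) = -3 + 2*s)
E(M, w) = (1/6 + w)**2 (E(M, w) = (w + 1/6)**2 = (1/6 + w)**2)
(E(-61, 21) + 3840)/(O(2*(1 + 1)) + 3598) = ((1 + 6*21)**2/36 + 3840)/((-3 + 2*(2*(1 + 1))) + 3598) = ((1 + 126)**2/36 + 3840)/((-3 + 2*(2*2)) + 3598) = ((1/36)*127**2 + 3840)/((-3 + 2*4) + 3598) = ((1/36)*16129 + 3840)/((-3 + 8) + 3598) = (16129/36 + 3840)/(5 + 3598) = (154369/36)/3603 = (154369/36)*(1/3603) = 154369/129708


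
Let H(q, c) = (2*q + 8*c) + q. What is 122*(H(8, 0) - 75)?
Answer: -6222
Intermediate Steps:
H(q, c) = 3*q + 8*c
122*(H(8, 0) - 75) = 122*((3*8 + 8*0) - 75) = 122*((24 + 0) - 75) = 122*(24 - 75) = 122*(-51) = -6222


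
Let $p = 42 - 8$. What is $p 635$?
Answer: $21590$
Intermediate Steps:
$p = 34$
$p 635 = 34 \cdot 635 = 21590$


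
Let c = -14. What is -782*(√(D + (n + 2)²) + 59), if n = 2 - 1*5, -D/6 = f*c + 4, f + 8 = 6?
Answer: -46138 - 782*I*√191 ≈ -46138.0 - 10807.0*I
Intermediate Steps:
f = -2 (f = -8 + 6 = -2)
D = -192 (D = -6*(-2*(-14) + 4) = -6*(28 + 4) = -6*32 = -192)
n = -3 (n = 2 - 5 = -3)
-782*(√(D + (n + 2)²) + 59) = -782*(√(-192 + (-3 + 2)²) + 59) = -782*(√(-192 + (-1)²) + 59) = -782*(√(-192 + 1) + 59) = -782*(√(-191) + 59) = -782*(I*√191 + 59) = -782*(59 + I*√191) = -46138 - 782*I*√191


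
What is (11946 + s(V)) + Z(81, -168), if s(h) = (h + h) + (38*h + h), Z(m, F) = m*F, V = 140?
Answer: 4078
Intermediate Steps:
Z(m, F) = F*m
s(h) = 41*h (s(h) = 2*h + 39*h = 41*h)
(11946 + s(V)) + Z(81, -168) = (11946 + 41*140) - 168*81 = (11946 + 5740) - 13608 = 17686 - 13608 = 4078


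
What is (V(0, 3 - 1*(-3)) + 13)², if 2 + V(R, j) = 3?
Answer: 196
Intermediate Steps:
V(R, j) = 1 (V(R, j) = -2 + 3 = 1)
(V(0, 3 - 1*(-3)) + 13)² = (1 + 13)² = 14² = 196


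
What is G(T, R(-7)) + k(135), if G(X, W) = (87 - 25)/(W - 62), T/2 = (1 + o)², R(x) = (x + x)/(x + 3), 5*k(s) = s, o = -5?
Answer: 3035/117 ≈ 25.940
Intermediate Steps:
k(s) = s/5
R(x) = 2*x/(3 + x) (R(x) = (2*x)/(3 + x) = 2*x/(3 + x))
T = 32 (T = 2*(1 - 5)² = 2*(-4)² = 2*16 = 32)
G(X, W) = 62/(-62 + W)
G(T, R(-7)) + k(135) = 62/(-62 + 2*(-7)/(3 - 7)) + (⅕)*135 = 62/(-62 + 2*(-7)/(-4)) + 27 = 62/(-62 + 2*(-7)*(-¼)) + 27 = 62/(-62 + 7/2) + 27 = 62/(-117/2) + 27 = 62*(-2/117) + 27 = -124/117 + 27 = 3035/117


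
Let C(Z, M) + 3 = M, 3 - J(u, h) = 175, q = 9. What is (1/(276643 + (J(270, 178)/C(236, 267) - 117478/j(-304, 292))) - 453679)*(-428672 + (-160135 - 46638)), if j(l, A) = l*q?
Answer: 1200304656907351480935/4163560189 ≈ 2.8829e+11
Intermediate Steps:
j(l, A) = 9*l (j(l, A) = l*9 = 9*l)
J(u, h) = -172 (J(u, h) = 3 - 1*175 = 3 - 175 = -172)
C(Z, M) = -3 + M
(1/(276643 + (J(270, 178)/C(236, 267) - 117478/j(-304, 292))) - 453679)*(-428672 + (-160135 - 46638)) = (1/(276643 + (-172/(-3 + 267) - 117478/(9*(-304)))) - 453679)*(-428672 + (-160135 - 46638)) = (1/(276643 + (-172/264 - 117478/(-2736))) - 453679)*(-428672 - 206773) = (1/(276643 + (-172*1/264 - 117478*(-1/2736))) - 453679)*(-635445) = (1/(276643 + (-43/66 + 58739/1368)) - 453679)*(-635445) = (1/(276643 + 636325/15048) - 453679)*(-635445) = (1/(4163560189/15048) - 453679)*(-635445) = (15048/4163560189 - 453679)*(-635445) = -1888919822970283/4163560189*(-635445) = 1200304656907351480935/4163560189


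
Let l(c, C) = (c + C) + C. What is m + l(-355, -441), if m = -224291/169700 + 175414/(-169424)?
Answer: -4454133468473/3593906600 ≈ -1239.4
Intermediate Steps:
l(c, C) = c + 2*C (l(c, C) = (C + c) + C = c + 2*C)
m = -8471004273/3593906600 (m = -224291*1/169700 + 175414*(-1/169424) = -224291/169700 - 87707/84712 = -8471004273/3593906600 ≈ -2.3570)
m + l(-355, -441) = -8471004273/3593906600 + (-355 + 2*(-441)) = -8471004273/3593906600 + (-355 - 882) = -8471004273/3593906600 - 1237 = -4454133468473/3593906600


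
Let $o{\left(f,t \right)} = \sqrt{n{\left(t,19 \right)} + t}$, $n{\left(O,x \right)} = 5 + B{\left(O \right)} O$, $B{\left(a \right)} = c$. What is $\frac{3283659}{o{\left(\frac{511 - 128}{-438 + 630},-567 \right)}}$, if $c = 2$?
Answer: $- \frac{3283659 i \sqrt{106}}{424} \approx - 79734.0 i$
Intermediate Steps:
$B{\left(a \right)} = 2$
$n{\left(O,x \right)} = 5 + 2 O$
$o{\left(f,t \right)} = \sqrt{5 + 3 t}$ ($o{\left(f,t \right)} = \sqrt{\left(5 + 2 t\right) + t} = \sqrt{5 + 3 t}$)
$\frac{3283659}{o{\left(\frac{511 - 128}{-438 + 630},-567 \right)}} = \frac{3283659}{\sqrt{5 + 3 \left(-567\right)}} = \frac{3283659}{\sqrt{5 - 1701}} = \frac{3283659}{\sqrt{-1696}} = \frac{3283659}{4 i \sqrt{106}} = 3283659 \left(- \frac{i \sqrt{106}}{424}\right) = - \frac{3283659 i \sqrt{106}}{424}$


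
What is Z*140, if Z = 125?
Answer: 17500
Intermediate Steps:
Z*140 = 125*140 = 17500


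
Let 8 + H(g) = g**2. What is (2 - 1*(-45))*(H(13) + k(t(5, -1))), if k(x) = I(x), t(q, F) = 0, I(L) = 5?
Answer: 7802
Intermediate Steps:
k(x) = 5
H(g) = -8 + g**2
(2 - 1*(-45))*(H(13) + k(t(5, -1))) = (2 - 1*(-45))*((-8 + 13**2) + 5) = (2 + 45)*((-8 + 169) + 5) = 47*(161 + 5) = 47*166 = 7802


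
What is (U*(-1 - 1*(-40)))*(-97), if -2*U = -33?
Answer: -124839/2 ≈ -62420.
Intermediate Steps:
U = 33/2 (U = -½*(-33) = 33/2 ≈ 16.500)
(U*(-1 - 1*(-40)))*(-97) = (33*(-1 - 1*(-40))/2)*(-97) = (33*(-1 + 40)/2)*(-97) = ((33/2)*39)*(-97) = (1287/2)*(-97) = -124839/2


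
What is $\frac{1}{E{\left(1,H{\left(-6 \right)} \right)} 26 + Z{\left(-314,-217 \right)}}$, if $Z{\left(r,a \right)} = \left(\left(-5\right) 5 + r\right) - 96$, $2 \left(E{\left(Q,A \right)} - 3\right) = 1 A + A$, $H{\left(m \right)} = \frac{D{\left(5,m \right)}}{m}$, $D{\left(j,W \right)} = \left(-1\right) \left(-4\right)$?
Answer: $- \frac{3}{1123} \approx -0.0026714$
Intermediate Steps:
$D{\left(j,W \right)} = 4$
$H{\left(m \right)} = \frac{4}{m}$
$E{\left(Q,A \right)} = 3 + A$ ($E{\left(Q,A \right)} = 3 + \frac{1 A + A}{2} = 3 + \frac{A + A}{2} = 3 + \frac{2 A}{2} = 3 + A$)
$Z{\left(r,a \right)} = -121 + r$ ($Z{\left(r,a \right)} = \left(-25 + r\right) - 96 = -121 + r$)
$\frac{1}{E{\left(1,H{\left(-6 \right)} \right)} 26 + Z{\left(-314,-217 \right)}} = \frac{1}{\left(3 + \frac{4}{-6}\right) 26 - 435} = \frac{1}{\left(3 + 4 \left(- \frac{1}{6}\right)\right) 26 - 435} = \frac{1}{\left(3 - \frac{2}{3}\right) 26 - 435} = \frac{1}{\frac{7}{3} \cdot 26 - 435} = \frac{1}{\frac{182}{3} - 435} = \frac{1}{- \frac{1123}{3}} = - \frac{3}{1123}$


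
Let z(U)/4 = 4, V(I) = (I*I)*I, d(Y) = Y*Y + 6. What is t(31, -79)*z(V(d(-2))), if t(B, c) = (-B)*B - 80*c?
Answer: 85744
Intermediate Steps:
d(Y) = 6 + Y² (d(Y) = Y² + 6 = 6 + Y²)
V(I) = I³ (V(I) = I²*I = I³)
z(U) = 16 (z(U) = 4*4 = 16)
t(B, c) = -B² - 80*c
t(31, -79)*z(V(d(-2))) = (-1*31² - 80*(-79))*16 = (-1*961 + 6320)*16 = (-961 + 6320)*16 = 5359*16 = 85744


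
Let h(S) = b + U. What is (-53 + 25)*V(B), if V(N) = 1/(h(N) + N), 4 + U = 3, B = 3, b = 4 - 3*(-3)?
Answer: -28/15 ≈ -1.8667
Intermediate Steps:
b = 13 (b = 4 + 9 = 13)
U = -1 (U = -4 + 3 = -1)
h(S) = 12 (h(S) = 13 - 1 = 12)
V(N) = 1/(12 + N)
(-53 + 25)*V(B) = (-53 + 25)/(12 + 3) = -28/15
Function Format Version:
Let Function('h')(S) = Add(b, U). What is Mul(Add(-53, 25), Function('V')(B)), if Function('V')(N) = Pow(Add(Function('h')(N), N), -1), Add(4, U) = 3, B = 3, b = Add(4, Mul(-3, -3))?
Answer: Rational(-28, 15) ≈ -1.8667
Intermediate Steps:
b = 13 (b = Add(4, 9) = 13)
U = -1 (U = Add(-4, 3) = -1)
Function('h')(S) = 12 (Function('h')(S) = Add(13, -1) = 12)
Function('V')(N) = Pow(Add(12, N), -1)
Mul(Add(-53, 25), Function('V')(B)) = Mul(Add(-53, 25), Pow(Add(12, 3), -1)) = Mul(-28, Pow(15, -1)) = Mul(-28, Rational(1, 15)) = Rational(-28, 15)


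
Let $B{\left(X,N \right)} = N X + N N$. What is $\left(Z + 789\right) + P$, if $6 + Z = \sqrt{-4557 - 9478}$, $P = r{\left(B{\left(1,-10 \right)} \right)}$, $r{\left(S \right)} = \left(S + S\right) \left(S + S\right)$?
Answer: $33183 + i \sqrt{14035} \approx 33183.0 + 118.47 i$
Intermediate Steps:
$B{\left(X,N \right)} = N^{2} + N X$ ($B{\left(X,N \right)} = N X + N^{2} = N^{2} + N X$)
$r{\left(S \right)} = 4 S^{2}$ ($r{\left(S \right)} = 2 S 2 S = 4 S^{2}$)
$P = 32400$ ($P = 4 \left(- 10 \left(-10 + 1\right)\right)^{2} = 4 \left(\left(-10\right) \left(-9\right)\right)^{2} = 4 \cdot 90^{2} = 4 \cdot 8100 = 32400$)
$Z = -6 + i \sqrt{14035}$ ($Z = -6 + \sqrt{-4557 - 9478} = -6 + \sqrt{-14035} = -6 + i \sqrt{14035} \approx -6.0 + 118.47 i$)
$\left(Z + 789\right) + P = \left(\left(-6 + i \sqrt{14035}\right) + 789\right) + 32400 = \left(783 + i \sqrt{14035}\right) + 32400 = 33183 + i \sqrt{14035}$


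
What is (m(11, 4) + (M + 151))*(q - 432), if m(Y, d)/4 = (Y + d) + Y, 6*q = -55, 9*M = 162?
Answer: -240877/2 ≈ -1.2044e+5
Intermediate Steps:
M = 18 (M = (1/9)*162 = 18)
q = -55/6 (q = (1/6)*(-55) = -55/6 ≈ -9.1667)
m(Y, d) = 4*d + 8*Y (m(Y, d) = 4*((Y + d) + Y) = 4*(d + 2*Y) = 4*d + 8*Y)
(m(11, 4) + (M + 151))*(q - 432) = ((4*4 + 8*11) + (18 + 151))*(-55/6 - 432) = ((16 + 88) + 169)*(-2647/6) = (104 + 169)*(-2647/6) = 273*(-2647/6) = -240877/2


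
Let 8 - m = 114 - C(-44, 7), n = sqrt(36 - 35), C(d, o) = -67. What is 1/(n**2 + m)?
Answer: -1/172 ≈ -0.0058140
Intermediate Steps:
n = 1 (n = sqrt(1) = 1)
m = -173 (m = 8 - (114 - 1*(-67)) = 8 - (114 + 67) = 8 - 1*181 = 8 - 181 = -173)
1/(n**2 + m) = 1/(1**2 - 173) = 1/(1 - 173) = 1/(-172) = -1/172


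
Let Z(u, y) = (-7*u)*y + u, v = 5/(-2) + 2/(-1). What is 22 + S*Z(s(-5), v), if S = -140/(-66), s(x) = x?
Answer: -10649/33 ≈ -322.70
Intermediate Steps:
v = -9/2 (v = 5*(-½) + 2*(-1) = -5/2 - 2 = -9/2 ≈ -4.5000)
Z(u, y) = u - 7*u*y (Z(u, y) = -7*u*y + u = u - 7*u*y)
S = 70/33 (S = -140*(-1/66) = 70/33 ≈ 2.1212)
22 + S*Z(s(-5), v) = 22 + 70*(-5*(1 - 7*(-9/2)))/33 = 22 + 70*(-5*(1 + 63/2))/33 = 22 + 70*(-5*65/2)/33 = 22 + (70/33)*(-325/2) = 22 - 11375/33 = -10649/33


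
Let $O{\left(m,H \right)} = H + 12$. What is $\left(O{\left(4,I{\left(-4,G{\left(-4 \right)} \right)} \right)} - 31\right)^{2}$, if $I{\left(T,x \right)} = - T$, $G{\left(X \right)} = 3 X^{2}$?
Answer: $225$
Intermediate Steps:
$O{\left(m,H \right)} = 12 + H$
$\left(O{\left(4,I{\left(-4,G{\left(-4 \right)} \right)} \right)} - 31\right)^{2} = \left(\left(12 - -4\right) - 31\right)^{2} = \left(\left(12 + 4\right) - 31\right)^{2} = \left(16 - 31\right)^{2} = \left(-15\right)^{2} = 225$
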